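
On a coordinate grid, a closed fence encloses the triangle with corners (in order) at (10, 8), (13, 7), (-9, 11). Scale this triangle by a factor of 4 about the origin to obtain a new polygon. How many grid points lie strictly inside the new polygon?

Using the shoelace formula, 2A = |(10·7 − 13·8) + (13·11 − (-9)·7) + ((-9)·8 − 10·11)| = 10, so the area is 5.
Along each edge there are gcd(|Δx|,|Δy|)+1 lattice points, so counting each shared vertex once the boundary has gcd(3,1) + gcd(22,4) + gcd(19,3) = 1+2+1 = 4.
Scaling by 4 multiplies the area by 4² = 16 (so the new area is 80) and multiplies the boundary lattice-point count by 4, giving 16.
By Pick's theorem, the interior count of the dilated polygon is 80 − 16/2 + 1 = 73.

73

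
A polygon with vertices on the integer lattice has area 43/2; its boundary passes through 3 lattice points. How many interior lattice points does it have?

21

Pick's theorem A = I + B/2 − 1 rearranges to I = A − B/2 + 1 = 43/2 − 3/2 + 1 = 21.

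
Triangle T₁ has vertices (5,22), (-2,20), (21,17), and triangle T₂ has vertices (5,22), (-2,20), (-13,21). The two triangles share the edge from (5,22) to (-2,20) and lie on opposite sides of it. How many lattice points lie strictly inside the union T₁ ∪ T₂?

47

The union is the simple quadrilateral with vertices (5,22), (21,17), (-2,20), (-13,21) in order.
By the shoelace formula, twice the signed area is |(5·17 − 21·22) + (21·20 − (-2)·17) + ((-2)·21 − (-13)·20) + ((-13)·22 − 5·21)| = 96, so the area is 48.
The number of boundary lattice points is Σ gcd(|Δx|,|Δy|) = gcd(16,5) + gcd(23,3) + gcd(11,1) + gcd(18,1) = 1+1+1+1 = 4.
By Pick's theorem I = A − B/2 + 1 = 48 − 4/2 + 1 = 47.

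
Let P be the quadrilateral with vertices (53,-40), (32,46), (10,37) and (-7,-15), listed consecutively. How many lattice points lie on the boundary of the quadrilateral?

8

The number of boundary lattice points is Σ gcd(|Δx|,|Δy|) = gcd(21,86) + gcd(22,9) + gcd(17,52) + gcd(60,25) = 1+1+1+5 = 8.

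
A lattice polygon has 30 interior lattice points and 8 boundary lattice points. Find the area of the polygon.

33

By Pick's theorem, A = I + B/2 − 1 = 30 + 8/2 − 1 = 33.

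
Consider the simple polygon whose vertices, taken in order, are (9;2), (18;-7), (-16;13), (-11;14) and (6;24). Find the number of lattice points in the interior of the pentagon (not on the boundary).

299

Using the shoelace formula, 2A = |[9·(-7) − 18·2] + [18·13 − (-16)·(-7)] + [(-16)·14 − (-11)·13] + [(-11)·24 − 6·14] + [6·2 − 9·24]| = 610, so the area is 305.
Summing gcd(|Δx|,|Δy|) over the edges gives the boundary count: gcd(9,9) + gcd(34,20) + gcd(5,1) + gcd(17,10) + gcd(3,22) = 9+2+1+1+1 = 14.
Pick's theorem gives I = A − B/2 + 1 = 305 − 14/2 + 1 = 299.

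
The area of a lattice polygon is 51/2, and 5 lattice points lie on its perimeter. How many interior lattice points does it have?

24

From Pick's theorem, I = A − B/2 + 1 = 51/2 − 5/2 + 1 = 24.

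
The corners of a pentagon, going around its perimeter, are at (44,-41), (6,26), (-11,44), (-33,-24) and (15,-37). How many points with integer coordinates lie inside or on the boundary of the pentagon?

Using the shoelace formula, 2A = |(44·26 − 6·(-41)) + (6·44 − (-11)·26) + ((-11)·(-24) − (-33)·44) + ((-33)·(-37) − 15·(-24)) + (15·(-41) − 44·(-37))| = 6250, so the area is 3125.
Along each edge there are gcd(|Δx|,|Δy|)+1 lattice points, so counting each shared vertex once the boundary has gcd(38,67) + gcd(17,18) + gcd(22,68) + gcd(48,13) + gcd(29,4) = 1+1+2+1+1 = 6.
Pick's theorem gives I = A − B/2 + 1 = 3125 − 6/2 + 1 = 3123, so the closed region contains I + B = 3123 + 6 = 3129 lattice points.

3129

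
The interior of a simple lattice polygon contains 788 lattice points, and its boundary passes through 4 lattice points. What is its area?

789

By Pick's theorem, A = I + B/2 − 1 = 788 + 4/2 − 1 = 789.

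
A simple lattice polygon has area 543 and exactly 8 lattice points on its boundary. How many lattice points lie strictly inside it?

Pick's theorem A = I + B/2 − 1 rearranges to I = A − B/2 + 1 = 543 − 8/2 + 1 = 540.

540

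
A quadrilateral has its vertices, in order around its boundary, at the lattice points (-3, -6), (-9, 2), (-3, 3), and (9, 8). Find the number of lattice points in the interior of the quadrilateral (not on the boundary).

Using the shoelace formula, 2A = |[(-3)·2 − (-9)·(-6)] + [(-9)·3 − (-3)·2] + [(-3)·8 − 9·3] + [9·(-6) − (-3)·8]| = 162, so the area is 81.
Along each edge there are gcd(|Δx|,|Δy|)+1 lattice points, so counting each shared vertex once the boundary has gcd(6,8) + gcd(6,1) + gcd(12,5) + gcd(12,14) = 2+1+1+2 = 6.
Pick's theorem gives I = A − B/2 + 1 = 81 − 6/2 + 1 = 79.

79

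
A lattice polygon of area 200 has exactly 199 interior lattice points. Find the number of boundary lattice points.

Pick's theorem gives A = I + B/2 − 1, so B = 2(A − I + 1) = 2(200 − 199 + 1) = 4.

4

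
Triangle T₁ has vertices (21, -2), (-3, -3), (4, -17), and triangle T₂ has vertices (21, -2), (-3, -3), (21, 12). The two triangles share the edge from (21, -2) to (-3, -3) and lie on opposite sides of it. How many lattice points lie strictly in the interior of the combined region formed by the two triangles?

The union is the simple quadrilateral with vertices (21, -2), (4, -17), (-3, -3), (21, 12) in order.
The shoelace formula gives twice the area as |(21·(-17) − 4·(-2)) + (4·(-3) − (-3)·(-17)) + ((-3)·12 − 21·(-3)) + (21·(-2) − 21·12)| = 679, so the area is 339.5.
Along each edge there are gcd(|Δx|,|Δy|)+1 lattice points, so counting each shared vertex once the boundary has gcd(17,15) + gcd(7,14) + gcd(24,15) + gcd(0,14) = 1+7+3+14 = 25.
By Pick's theorem I = A − B/2 + 1 = 339.5 − 25/2 + 1 = 328.

328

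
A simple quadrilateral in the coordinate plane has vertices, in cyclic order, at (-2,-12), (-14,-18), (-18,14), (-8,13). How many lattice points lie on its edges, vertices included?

Along each edge there are gcd(|Δx|,|Δy|)+1 lattice points, so counting each shared vertex once the boundary has gcd(12,6) + gcd(4,32) + gcd(10,1) + gcd(6,25) = 6+4+1+1 = 12.

12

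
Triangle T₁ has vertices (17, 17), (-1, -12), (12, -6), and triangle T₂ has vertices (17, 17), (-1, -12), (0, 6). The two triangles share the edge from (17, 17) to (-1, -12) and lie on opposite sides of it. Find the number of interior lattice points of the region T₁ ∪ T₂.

The union is the simple quadrilateral with vertices (17, 17), (12, -6), (-1, -12), (0, 6) in order.
Using the shoelace formula, 2A = |(17·(-6) − 12·17) + (12·(-12) − (-1)·(-6)) + ((-1)·6 − 0·(-12)) + (0·17 − 17·6)| = 564, so the area is 282.
Summing gcd(|Δx|,|Δy|) over the edges gives the boundary count: gcd(5,23) + gcd(13,6) + gcd(1,18) + gcd(17,11) = 1+1+1+1 = 4.
By Pick's theorem I = A − B/2 + 1 = 282 − 4/2 + 1 = 281.

281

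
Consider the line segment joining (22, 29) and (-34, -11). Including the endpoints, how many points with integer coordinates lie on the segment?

9

The number of lattice points on a segment between lattice points is gcd(|Δx|,|Δy|) + 1 = gcd(56,40) + 1 = 8 + 1 = 9.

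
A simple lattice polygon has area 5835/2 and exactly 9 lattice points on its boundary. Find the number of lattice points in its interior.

2914

Pick's theorem A = I + B/2 − 1 rearranges to I = A − B/2 + 1 = 5835/2 − 9/2 + 1 = 2914.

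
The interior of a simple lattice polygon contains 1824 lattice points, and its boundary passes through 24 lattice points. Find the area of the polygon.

By Pick's theorem, A = I + B/2 − 1 = 1824 + 24/2 − 1 = 1835.

1835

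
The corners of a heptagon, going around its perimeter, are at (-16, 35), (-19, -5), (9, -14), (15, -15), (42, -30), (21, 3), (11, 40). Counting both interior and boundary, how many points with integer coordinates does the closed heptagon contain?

1956

By the shoelace formula, twice the signed area is |((-16)·(-5) − (-19)·35) + ((-19)·(-14) − 9·(-5)) + (9·(-15) − 15·(-14)) + (15·(-30) − 42·(-15)) + (42·3 − 21·(-30)) + (21·40 − 11·3) + (11·35 − (-16)·40)| = 3899, so the area is 1949.5.
The number of boundary lattice points is Σ gcd(|Δx|,|Δy|) = gcd(3,40) + gcd(28,9) + gcd(6,1) + gcd(27,15) + gcd(21,33) + gcd(10,37) + gcd(27,5) = 1+1+1+3+3+1+1 = 11.
Pick's theorem gives I = A − B/2 + 1 = 1949.5 − 11/2 + 1 = 1945, so the closed region contains I + B = 1945 + 11 = 1956 lattice points.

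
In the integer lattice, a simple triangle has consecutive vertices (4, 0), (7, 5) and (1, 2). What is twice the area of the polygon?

By the shoelace formula, twice the signed area is |(4·5 − 7·0) + (7·2 − 1·5) + (1·0 − 4·2)| = 21, so the area is 10.5.

21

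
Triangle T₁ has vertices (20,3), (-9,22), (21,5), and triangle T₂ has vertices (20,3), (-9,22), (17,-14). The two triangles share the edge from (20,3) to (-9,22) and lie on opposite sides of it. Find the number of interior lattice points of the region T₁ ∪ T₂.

312

The union is the simple quadrilateral with vertices (20,3), (21,5), (-9,22), (17,-14) in order.
The shoelace formula gives twice the area as |[20·5 − 21·3] + [21·22 − (-9)·5] + [(-9)·(-14) − 17·22] + [17·3 − 20·(-14)]| = 627, so the area is 313.5.
The number of boundary lattice points is Σ gcd(|Δx|,|Δy|) = gcd(1,2) + gcd(30,17) + gcd(26,36) + gcd(3,17) = 1+1+2+1 = 5.
By Pick's theorem I = A − B/2 + 1 = 313.5 − 5/2 + 1 = 312.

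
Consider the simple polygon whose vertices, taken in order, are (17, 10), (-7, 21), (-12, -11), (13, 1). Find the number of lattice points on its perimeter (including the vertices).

Along each edge there are gcd(|Δx|,|Δy|)+1 lattice points, so counting each shared vertex once the boundary has gcd(24,11) + gcd(5,32) + gcd(25,12) + gcd(4,9) = 1+1+1+1 = 4.

4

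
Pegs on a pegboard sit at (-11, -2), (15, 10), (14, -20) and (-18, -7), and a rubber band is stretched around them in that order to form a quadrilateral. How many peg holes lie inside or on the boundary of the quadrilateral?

513

By the shoelace formula, twice the signed area is |((-11)·10 − 15·(-2)) + (15·(-20) − 14·10) + (14·(-7) − (-18)·(-20)) + ((-18)·(-2) − (-11)·(-7))| = 1019, so the area is 1019/2.
Summing gcd(|Δx|,|Δy|) over the edges gives the boundary count: gcd(26,12) + gcd(1,30) + gcd(32,13) + gcd(7,5) = 2+1+1+1 = 5.
Pick's theorem gives I = A − B/2 + 1 = 1019/2 − 5/2 + 1 = 508, so the closed region contains I + B = 508 + 5 = 513 lattice points.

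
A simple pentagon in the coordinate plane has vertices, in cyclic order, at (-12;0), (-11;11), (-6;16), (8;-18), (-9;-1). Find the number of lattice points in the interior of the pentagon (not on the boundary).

The shoelace formula gives twice the area as |((-12)·11 − (-11)·0) + ((-11)·16 − (-6)·11) + ((-6)·(-18) − 8·16) + (8·(-1) − (-9)·(-18)) + ((-9)·0 − (-12)·(-1))| = 444, so the area is 222.
The number of boundary lattice points is Σ gcd(|Δx|,|Δy|) = gcd(1,11) + gcd(5,5) + gcd(14,34) + gcd(17,17) + gcd(3,1) = 1+5+2+17+1 = 26.
By Pick's theorem A = I + B/2 − 1, so I = 222 − 26/2 + 1 = 210.

210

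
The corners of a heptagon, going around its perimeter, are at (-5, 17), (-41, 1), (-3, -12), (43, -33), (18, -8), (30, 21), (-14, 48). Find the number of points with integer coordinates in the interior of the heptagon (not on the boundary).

2187

The shoelace formula gives twice the area as |[(-5)·1 − (-41)·17] + [(-41)·(-12) − (-3)·1] + [(-3)·(-33) − 43·(-12)] + [43·(-8) − 18·(-33)] + [18·21 − 30·(-8)] + [30·48 − (-14)·21] + [(-14)·17 − (-5)·48]| = 4406, so the area is 2203.
Along each edge there are gcd(|Δx|,|Δy|)+1 lattice points, so counting each shared vertex once the boundary has gcd(36,16) + gcd(38,13) + gcd(46,21) + gcd(25,25) + gcd(12,29) + gcd(44,27) + gcd(9,31) = 4+1+1+25+1+1+1 = 34.
By Pick's theorem A = I + B/2 − 1, so I = 2203 − 34/2 + 1 = 2187.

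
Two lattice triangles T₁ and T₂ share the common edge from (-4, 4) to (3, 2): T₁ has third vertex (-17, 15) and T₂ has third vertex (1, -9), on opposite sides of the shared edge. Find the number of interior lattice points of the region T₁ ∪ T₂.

The union is the simple quadrilateral with vertices (-4, 4), (-17, 15), (3, 2), (1, -9) in order.
Using the shoelace formula, 2A = |[(-4)·15 − (-17)·4] + [(-17)·2 − 3·15] + [3·(-9) − 1·2] + [1·4 − (-4)·(-9)]| = 132, so the area is 66.
Summing gcd(|Δx|,|Δy|) over the edges gives the boundary count: gcd(13,11) + gcd(20,13) + gcd(2,11) + gcd(5,13) = 1+1+1+1 = 4.
By Pick's theorem I = A − B/2 + 1 = 66 − 4/2 + 1 = 65.

65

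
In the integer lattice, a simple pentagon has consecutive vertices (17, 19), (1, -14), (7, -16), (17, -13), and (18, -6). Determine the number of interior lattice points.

By the shoelace formula, twice the signed area is |[17·(-14) − 1·19] + [1·(-16) − 7·(-14)] + [7·(-13) − 17·(-16)] + [17·(-6) − 18·(-13)] + [18·19 − 17·(-6)]| = 582, so the area is 291.
The number of boundary lattice points is Σ gcd(|Δx|,|Δy|) = gcd(16,33) + gcd(6,2) + gcd(10,3) + gcd(1,7) + gcd(1,25) = 1+2+1+1+1 = 6.
Pick's theorem gives I = A − B/2 + 1 = 291 − 6/2 + 1 = 289.

289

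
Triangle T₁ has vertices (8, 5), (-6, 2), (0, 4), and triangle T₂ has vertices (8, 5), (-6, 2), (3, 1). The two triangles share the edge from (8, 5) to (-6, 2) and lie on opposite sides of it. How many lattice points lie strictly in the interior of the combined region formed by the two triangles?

24

The union is the simple quadrilateral with vertices (8, 5), (0, 4), (-6, 2), (3, 1) in order.
Using the shoelace formula, 2A = |[8·4 − 0·5] + [0·2 − (-6)·4] + [(-6)·1 − 3·2] + [3·5 − 8·1]| = 51, so the area is 25.5.
Summing gcd(|Δx|,|Δy|) over the edges gives the boundary count: gcd(8,1) + gcd(6,2) + gcd(9,1) + gcd(5,4) = 1+2+1+1 = 5.
By Pick's theorem I = A − B/2 + 1 = 25.5 − 5/2 + 1 = 24.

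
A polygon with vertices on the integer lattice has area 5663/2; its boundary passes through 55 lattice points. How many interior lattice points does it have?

From Pick's theorem, I = A − B/2 + 1 = 5663/2 − 55/2 + 1 = 2805.

2805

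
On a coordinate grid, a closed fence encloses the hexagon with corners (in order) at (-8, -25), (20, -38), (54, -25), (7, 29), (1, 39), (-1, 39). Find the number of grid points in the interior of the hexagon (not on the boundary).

By the shoelace formula, twice the signed area is |((-8)·(-38) − 20·(-25)) + (20·(-25) − 54·(-38)) + (54·29 − 7·(-25)) + (7·39 − 1·29) + (1·39 − (-1)·39) + ((-1)·(-25) − (-8)·39)| = 4756, so the area is 2378.
Summing gcd(|Δx|,|Δy|) over the edges gives the boundary count: gcd(28,13) + gcd(34,13) + gcd(47,54) + gcd(6,10) + gcd(2,0) + gcd(7,64) = 1+1+1+2+2+1 = 8.
Pick's theorem gives I = A − B/2 + 1 = 2378 − 8/2 + 1 = 2375.

2375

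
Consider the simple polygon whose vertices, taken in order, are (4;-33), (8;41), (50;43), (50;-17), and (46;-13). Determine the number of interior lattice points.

By the shoelace formula, twice the signed area is |[4·41 − 8·(-33)] + [8·43 − 50·41] + [50·(-17) − 50·43] + [50·(-13) − 46·(-17)] + [46·(-33) − 4·(-13)]| = 5612, so the area is 2806.
The number of boundary lattice points is Σ gcd(|Δx|,|Δy|) = gcd(4,74) + gcd(42,2) + gcd(0,60) + gcd(4,4) + gcd(42,20) = 2+2+60+4+2 = 70.
Pick's theorem gives I = A − B/2 + 1 = 2806 − 70/2 + 1 = 2772.

2772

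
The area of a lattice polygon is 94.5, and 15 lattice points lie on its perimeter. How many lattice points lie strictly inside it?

88

From Pick's theorem, I = A − B/2 + 1 = 94.5 − 15/2 + 1 = 88.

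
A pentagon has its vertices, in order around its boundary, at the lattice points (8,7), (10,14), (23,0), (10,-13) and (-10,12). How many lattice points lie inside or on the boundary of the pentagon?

389

By the shoelace formula, twice the signed area is |(8·14 − 10·7) + (10·0 − 23·14) + (23·(-13) − 10·0) + (10·12 − (-10)·(-13)) + ((-10)·7 − 8·12)| = 755, so the area is 377.5.
The number of boundary lattice points is Σ gcd(|Δx|,|Δy|) = gcd(2,7) + gcd(13,14) + gcd(13,13) + gcd(20,25) + gcd(18,5) = 1+1+13+5+1 = 21.
Pick's theorem gives I = A − B/2 + 1 = 377.5 − 21/2 + 1 = 368, so the closed region contains I + B = 368 + 21 = 389 lattice points.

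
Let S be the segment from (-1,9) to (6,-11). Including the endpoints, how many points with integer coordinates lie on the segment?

The number of lattice points on a segment between lattice points is gcd(|Δx|,|Δy|) + 1 = gcd(7,20) + 1 = 1 + 1 = 2.

2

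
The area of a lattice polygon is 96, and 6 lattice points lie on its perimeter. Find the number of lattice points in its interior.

94

Pick's theorem A = I + B/2 − 1 rearranges to I = A − B/2 + 1 = 96 − 6/2 + 1 = 94.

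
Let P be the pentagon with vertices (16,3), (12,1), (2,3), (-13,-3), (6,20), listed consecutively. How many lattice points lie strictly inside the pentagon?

245

Using the shoelace formula, 2A = |[16·1 − 12·3] + [12·3 − 2·1] + [2·(-3) − (-13)·3] + [(-13)·20 − 6·(-3)] + [6·3 − 16·20]| = 497, so the area is 248.5.
Along each edge there are gcd(|Δx|,|Δy|)+1 lattice points, so counting each shared vertex once the boundary has gcd(4,2) + gcd(10,2) + gcd(15,6) + gcd(19,23) + gcd(10,17) = 2+2+3+1+1 = 9.
Pick's theorem gives I = A − B/2 + 1 = 248.5 − 9/2 + 1 = 245.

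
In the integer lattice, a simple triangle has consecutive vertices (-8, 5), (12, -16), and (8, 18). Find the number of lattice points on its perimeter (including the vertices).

4

The number of boundary lattice points is Σ gcd(|Δx|,|Δy|) = gcd(20,21) + gcd(4,34) + gcd(16,13) = 1+2+1 = 4.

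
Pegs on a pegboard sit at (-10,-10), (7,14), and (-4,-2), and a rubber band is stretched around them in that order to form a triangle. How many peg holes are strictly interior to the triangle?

The shoelace formula gives twice the area as |((-10)·14 − 7·(-10)) + (7·(-2) − (-4)·14) + ((-4)·(-10) − (-10)·(-2))| = 8, so the area is 4.
The number of boundary lattice points is Σ gcd(|Δx|,|Δy|) = gcd(17,24) + gcd(11,16) + gcd(6,8) = 1+1+2 = 4.
Pick's theorem gives I = A − B/2 + 1 = 4 − 4/2 + 1 = 3.

3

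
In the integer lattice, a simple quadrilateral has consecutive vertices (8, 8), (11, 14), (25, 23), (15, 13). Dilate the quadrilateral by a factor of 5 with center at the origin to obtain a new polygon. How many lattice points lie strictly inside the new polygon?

By the shoelace formula, twice the signed area is |(8·14 − 11·8) + (11·23 − 25·14) + (25·13 − 15·23) + (15·8 − 8·13)| = 77, so the area is 77/2.
Along each edge there are gcd(|Δx|,|Δy|)+1 lattice points, so counting each shared vertex once the boundary has gcd(3,6) + gcd(14,9) + gcd(10,10) + gcd(7,5) = 3+1+10+1 = 15.
Scaling by 5 multiplies the area by 5² = 25 (so the new area is 1925/2) and multiplies the boundary lattice-point count by 5, giving 75.
By Pick's theorem, the interior count of the dilated polygon is 1925/2 − 75/2 + 1 = 926.

926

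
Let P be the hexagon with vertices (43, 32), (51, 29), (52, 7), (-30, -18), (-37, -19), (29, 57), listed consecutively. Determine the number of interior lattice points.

The shoelace formula gives twice the area as |[43·29 − 51·32] + [51·7 − 52·29] + [52·(-18) − (-30)·7] + [(-30)·(-19) − (-37)·(-18)] + [(-37)·57 − 29·(-19)] + [29·32 − 43·57]| = 5439, so the area is 2719.5.
Along each edge there are gcd(|Δx|,|Δy|)+1 lattice points, so counting each shared vertex once the boundary has gcd(8,3) + gcd(1,22) + gcd(82,25) + gcd(7,1) + gcd(66,76) + gcd(14,25) = 1+1+1+1+2+1 = 7.
Pick's theorem gives I = A − B/2 + 1 = 2719.5 − 7/2 + 1 = 2717.

2717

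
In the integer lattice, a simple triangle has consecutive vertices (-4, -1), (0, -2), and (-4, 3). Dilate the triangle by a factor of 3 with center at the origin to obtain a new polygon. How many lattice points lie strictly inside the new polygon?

The shoelace formula gives twice the area as |[(-4)·(-2) − 0·(-1)] + [0·3 − (-4)·(-2)] + [(-4)·(-1) − (-4)·3]| = 16, so the area is 8.
Summing gcd(|Δx|,|Δy|) over the edges gives the boundary count: gcd(4,1) + gcd(4,5) + gcd(0,4) = 1+1+4 = 6.
Scaling by 3 multiplies the area by 3² = 9 (so the new area is 72) and multiplies the boundary lattice-point count by 3, giving 18.
By Pick's theorem, the interior count of the dilated polygon is 72 − 18/2 + 1 = 64.

64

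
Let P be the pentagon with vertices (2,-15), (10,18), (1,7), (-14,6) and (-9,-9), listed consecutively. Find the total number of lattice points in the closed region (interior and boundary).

By the shoelace formula, twice the signed area is |(2·18 − 10·(-15)) + (10·7 − 1·18) + (1·6 − (-14)·7) + ((-14)·(-9) − (-9)·6) + ((-9)·(-15) − 2·(-9))| = 675, so the area is 675/2.
Along each edge there are gcd(|Δx|,|Δy|)+1 lattice points, so counting each shared vertex once the boundary has gcd(8,33) + gcd(9,11) + gcd(15,1) + gcd(5,15) + gcd(11,6) = 1+1+1+5+1 = 9.
Pick's theorem gives I = A − B/2 + 1 = 675/2 − 9/2 + 1 = 334, so the closed region contains I + B = 334 + 9 = 343 lattice points.

343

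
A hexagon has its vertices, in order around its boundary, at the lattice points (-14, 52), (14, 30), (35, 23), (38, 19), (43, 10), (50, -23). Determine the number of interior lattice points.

861

Using the shoelace formula, 2A = |[(-14)·30 − 14·52] + [14·23 − 35·30] + [35·19 − 38·23] + [38·10 − 43·19] + [43·(-23) − 50·10] + [50·52 − (-14)·(-23)]| = 1733, so the area is 1733/2.
Summing gcd(|Δx|,|Δy|) over the edges gives the boundary count: gcd(28,22) + gcd(21,7) + gcd(3,4) + gcd(5,9) + gcd(7,33) + gcd(64,75) = 2+7+1+1+1+1 = 13.
By Pick's theorem A = I + B/2 − 1, so I = 1733/2 − 13/2 + 1 = 861.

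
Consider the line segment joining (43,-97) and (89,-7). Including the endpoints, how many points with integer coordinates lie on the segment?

The number of lattice points on a segment between lattice points is gcd(|Δx|,|Δy|) + 1 = gcd(46,90) + 1 = 2 + 1 = 3.

3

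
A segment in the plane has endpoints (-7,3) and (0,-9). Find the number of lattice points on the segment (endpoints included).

2

The number of lattice points on a segment between lattice points is gcd(|Δx|,|Δy|) + 1 = gcd(7,12) + 1 = 1 + 1 = 2.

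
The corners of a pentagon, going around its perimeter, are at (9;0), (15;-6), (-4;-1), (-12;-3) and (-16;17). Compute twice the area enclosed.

498

By the shoelace formula, twice the signed area is |[9·(-6) − 15·0] + [15·(-1) − (-4)·(-6)] + [(-4)·(-3) − (-12)·(-1)] + [(-12)·17 − (-16)·(-3)] + [(-16)·0 − 9·17]| = 498, so the area is 249.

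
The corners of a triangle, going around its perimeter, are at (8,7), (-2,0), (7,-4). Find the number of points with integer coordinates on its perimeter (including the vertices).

3

Along each edge there are gcd(|Δx|,|Δy|)+1 lattice points, so counting each shared vertex once the boundary has gcd(10,7) + gcd(9,4) + gcd(1,11) = 1+1+1 = 3.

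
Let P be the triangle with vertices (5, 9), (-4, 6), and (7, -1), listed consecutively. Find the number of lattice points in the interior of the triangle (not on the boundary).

By the shoelace formula, twice the signed area is |(5·6 − (-4)·9) + ((-4)·(-1) − 7·6) + (7·9 − 5·(-1))| = 96, so the area is 48.
Along each edge there are gcd(|Δx|,|Δy|)+1 lattice points, so counting each shared vertex once the boundary has gcd(9,3) + gcd(11,7) + gcd(2,10) = 3+1+2 = 6.
By Pick's theorem A = I + B/2 − 1, so I = 48 − 6/2 + 1 = 46.

46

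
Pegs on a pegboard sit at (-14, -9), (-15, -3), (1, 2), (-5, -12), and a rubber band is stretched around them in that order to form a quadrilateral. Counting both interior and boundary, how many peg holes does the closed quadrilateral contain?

By the shoelace formula, twice the signed area is |[(-14)·(-3) − (-15)·(-9)] + [(-15)·2 − 1·(-3)] + [1·(-12) − (-5)·2] + [(-5)·(-9) − (-14)·(-12)]| = 245, so the area is 245/2.
Summing gcd(|Δx|,|Δy|) over the edges gives the boundary count: gcd(1,6) + gcd(16,5) + gcd(6,14) + gcd(9,3) = 1+1+2+3 = 7.
Pick's theorem gives I = A − B/2 + 1 = 245/2 − 7/2 + 1 = 120, so the closed region contains I + B = 120 + 7 = 127 lattice points.

127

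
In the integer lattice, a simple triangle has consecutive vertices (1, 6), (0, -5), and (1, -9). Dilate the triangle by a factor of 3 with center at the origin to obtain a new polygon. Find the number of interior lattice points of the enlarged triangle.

43

Using the shoelace formula, 2A = |(1·(-5) − 0·6) + (0·(-9) − 1·(-5)) + (1·6 − 1·(-9))| = 15, so the area is 15/2.
Summing gcd(|Δx|,|Δy|) over the edges gives the boundary count: gcd(1,11) + gcd(1,4) + gcd(0,15) = 1+1+15 = 17.
Scaling by 3 multiplies the area by 3² = 9 (so the new area is 135/2) and multiplies the boundary lattice-point count by 3, giving 51.
By Pick's theorem, the interior count of the dilated polygon is 135/2 − 51/2 + 1 = 43.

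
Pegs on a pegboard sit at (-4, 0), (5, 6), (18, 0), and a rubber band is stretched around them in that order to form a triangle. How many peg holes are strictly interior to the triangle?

54

The shoelace formula gives twice the area as |[(-4)·6 − 5·0] + [5·0 − 18·6] + [18·0 − (-4)·0]| = 132, so the area is 66.
Along each edge there are gcd(|Δx|,|Δy|)+1 lattice points, so counting each shared vertex once the boundary has gcd(9,6) + gcd(13,6) + gcd(22,0) = 3+1+22 = 26.
By Pick's theorem A = I + B/2 − 1, so I = 66 − 26/2 + 1 = 54.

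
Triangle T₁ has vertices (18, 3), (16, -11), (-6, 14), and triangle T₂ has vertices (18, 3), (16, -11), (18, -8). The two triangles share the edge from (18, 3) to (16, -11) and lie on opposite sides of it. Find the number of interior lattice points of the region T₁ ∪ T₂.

184

The union is the simple quadrilateral with vertices (18, 3), (-6, 14), (16, -11), (18, -8) in order.
By the shoelace formula, twice the signed area is |[18·14 − (-6)·3] + [(-6)·(-11) − 16·14] + [16·(-8) − 18·(-11)] + [18·3 − 18·(-8)]| = 380, so the area is 190.
The number of boundary lattice points is Σ gcd(|Δx|,|Δy|) = gcd(24,11) + gcd(22,25) + gcd(2,3) + gcd(0,11) = 1+1+1+11 = 14.
By Pick's theorem I = A − B/2 + 1 = 190 − 14/2 + 1 = 184.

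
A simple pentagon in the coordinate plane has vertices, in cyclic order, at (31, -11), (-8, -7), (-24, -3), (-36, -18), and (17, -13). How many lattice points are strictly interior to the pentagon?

428

By the shoelace formula, twice the signed area is |[31·(-7) − (-8)·(-11)] + [(-8)·(-3) − (-24)·(-7)] + [(-24)·(-18) − (-36)·(-3)] + [(-36)·(-13) − 17·(-18)] + [17·(-11) − 31·(-13)]| = 865, so the area is 865/2.
Summing gcd(|Δx|,|Δy|) over the edges gives the boundary count: gcd(39,4) + gcd(16,4) + gcd(12,15) + gcd(53,5) + gcd(14,2) = 1+4+3+1+2 = 11.
By Pick's theorem A = I + B/2 − 1, so I = 865/2 − 11/2 + 1 = 428.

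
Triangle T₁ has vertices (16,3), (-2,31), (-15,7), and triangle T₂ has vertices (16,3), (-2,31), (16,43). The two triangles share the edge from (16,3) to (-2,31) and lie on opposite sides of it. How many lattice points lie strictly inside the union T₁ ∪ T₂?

The union is the simple quadrilateral with vertices (16,3), (-15,7), (-2,31), (16,43) in order.
Using the shoelace formula, 2A = |[16·7 − (-15)·3] + [(-15)·31 − (-2)·7] + [(-2)·43 − 16·31] + [16·3 − 16·43]| = 1516, so the area is 758.
The number of boundary lattice points is Σ gcd(|Δx|,|Δy|) = gcd(31,4) + gcd(13,24) + gcd(18,12) + gcd(0,40) = 1+1+6+40 = 48.
By Pick's theorem I = A − B/2 + 1 = 758 − 48/2 + 1 = 735.

735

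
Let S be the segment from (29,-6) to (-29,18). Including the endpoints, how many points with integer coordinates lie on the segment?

The number of lattice points on a segment between lattice points is gcd(|Δx|,|Δy|) + 1 = gcd(58,24) + 1 = 2 + 1 = 3.

3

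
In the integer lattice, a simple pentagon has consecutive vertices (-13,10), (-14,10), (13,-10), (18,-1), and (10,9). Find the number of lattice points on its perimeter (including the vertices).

The number of boundary lattice points is Σ gcd(|Δx|,|Δy|) = gcd(1,0) + gcd(27,20) + gcd(5,9) + gcd(8,10) + gcd(23,1) = 1+1+1+2+1 = 6.

6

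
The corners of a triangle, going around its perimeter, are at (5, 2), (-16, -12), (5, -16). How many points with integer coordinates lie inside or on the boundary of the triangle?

By the shoelace formula, twice the signed area is |[5·(-12) − (-16)·2] + [(-16)·(-16) − 5·(-12)] + [5·2 − 5·(-16)]| = 378, so the area is 189.
Along each edge there are gcd(|Δx|,|Δy|)+1 lattice points, so counting each shared vertex once the boundary has gcd(21,14) + gcd(21,4) + gcd(0,18) = 7+1+18 = 26.
Pick's theorem gives I = A − B/2 + 1 = 189 − 26/2 + 1 = 177, so the closed region contains I + B = 177 + 26 = 203 lattice points.

203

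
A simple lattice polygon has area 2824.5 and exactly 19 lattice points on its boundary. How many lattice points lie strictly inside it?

2816

From Pick's theorem, I = A − B/2 + 1 = 2824.5 − 19/2 + 1 = 2816.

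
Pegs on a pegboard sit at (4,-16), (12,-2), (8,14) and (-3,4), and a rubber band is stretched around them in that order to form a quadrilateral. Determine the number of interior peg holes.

Using the shoelace formula, 2A = |[4·(-2) − 12·(-16)] + [12·14 − 8·(-2)] + [8·4 − (-3)·14] + [(-3)·(-16) − 4·4]| = 474, so the area is 237.
Summing gcd(|Δx|,|Δy|) over the edges gives the boundary count: gcd(8,14) + gcd(4,16) + gcd(11,10) + gcd(7,20) = 2+4+1+1 = 8.
By Pick's theorem A = I + B/2 − 1, so I = 237 − 8/2 + 1 = 234.

234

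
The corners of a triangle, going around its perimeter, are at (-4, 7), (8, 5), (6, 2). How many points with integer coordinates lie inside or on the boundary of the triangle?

The shoelace formula gives twice the area as |((-4)·5 − 8·7) + (8·2 − 6·5) + (6·7 − (-4)·2)| = 40, so the area is 20.
Summing gcd(|Δx|,|Δy|) over the edges gives the boundary count: gcd(12,2) + gcd(2,3) + gcd(10,5) = 2+1+5 = 8.
Pick's theorem gives I = A − B/2 + 1 = 20 − 8/2 + 1 = 17, so the closed region contains I + B = 17 + 8 = 25 lattice points.

25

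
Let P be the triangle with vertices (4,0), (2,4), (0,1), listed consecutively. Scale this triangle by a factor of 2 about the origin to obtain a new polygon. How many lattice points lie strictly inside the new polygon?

The shoelace formula gives twice the area as |[4·4 − 2·0] + [2·1 − 0·4] + [0·0 − 4·1]| = 14, so the area is 7.
The number of boundary lattice points is Σ gcd(|Δx|,|Δy|) = gcd(2,4) + gcd(2,3) + gcd(4,1) = 2+1+1 = 4.
Scaling by 2 multiplies the area by 2² = 4 (so the new area is 28) and multiplies the boundary lattice-point count by 2, giving 8.
By Pick's theorem, the interior count of the dilated polygon is 28 − 8/2 + 1 = 25.

25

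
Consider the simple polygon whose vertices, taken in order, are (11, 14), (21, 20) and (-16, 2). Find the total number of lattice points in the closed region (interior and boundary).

25

Using the shoelace formula, 2A = |[11·20 − 21·14] + [21·2 − (-16)·20] + [(-16)·14 − 11·2]| = 42, so the area is 21.
The number of boundary lattice points is Σ gcd(|Δx|,|Δy|) = gcd(10,6) + gcd(37,18) + gcd(27,12) = 2+1+3 = 6.
Pick's theorem gives I = A − B/2 + 1 = 21 − 6/2 + 1 = 19, so the closed region contains I + B = 19 + 6 = 25 lattice points.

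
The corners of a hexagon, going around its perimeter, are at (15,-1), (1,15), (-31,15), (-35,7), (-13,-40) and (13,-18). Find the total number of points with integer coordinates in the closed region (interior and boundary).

Using the shoelace formula, 2A = |(15·15 − 1·(-1)) + (1·15 − (-31)·15) + ((-31)·7 − (-35)·15) + ((-35)·(-40) − (-13)·7) + ((-13)·(-18) − 13·(-40)) + (13·(-1) − 15·(-18))| = 3516, so the area is 1758.
Along each edge there are gcd(|Δx|,|Δy|)+1 lattice points, so counting each shared vertex once the boundary has gcd(14,16) + gcd(32,0) + gcd(4,8) + gcd(22,47) + gcd(26,22) + gcd(2,17) = 2+32+4+1+2+1 = 42.
Pick's theorem gives I = A − B/2 + 1 = 1758 − 42/2 + 1 = 1738, so the closed region contains I + B = 1738 + 42 = 1780 lattice points.

1780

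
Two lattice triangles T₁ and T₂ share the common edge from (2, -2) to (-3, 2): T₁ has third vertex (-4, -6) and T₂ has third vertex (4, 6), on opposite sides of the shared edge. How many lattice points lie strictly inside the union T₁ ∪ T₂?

The union is the simple quadrilateral with vertices (2, -2), (-4, -6), (-3, 2), (4, 6) in order.
By the shoelace formula, twice the signed area is |[2·(-6) − (-4)·(-2)] + [(-4)·2 − (-3)·(-6)] + [(-3)·6 − 4·2] + [4·(-2) − 2·6]| = 92, so the area is 46.
The number of boundary lattice points is Σ gcd(|Δx|,|Δy|) = gcd(6,4) + gcd(1,8) + gcd(7,4) + gcd(2,8) = 2+1+1+2 = 6.
By Pick's theorem I = A − B/2 + 1 = 46 − 6/2 + 1 = 44.

44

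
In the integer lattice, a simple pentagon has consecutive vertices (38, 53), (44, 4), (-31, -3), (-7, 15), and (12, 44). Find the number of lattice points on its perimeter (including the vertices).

Summing gcd(|Δx|,|Δy|) over the edges gives the boundary count: gcd(6,49) + gcd(75,7) + gcd(24,18) + gcd(19,29) + gcd(26,9) = 1+1+6+1+1 = 10.

10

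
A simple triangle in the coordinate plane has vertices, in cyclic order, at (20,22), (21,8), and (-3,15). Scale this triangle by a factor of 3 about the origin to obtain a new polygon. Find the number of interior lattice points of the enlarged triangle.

1477

Using the shoelace formula, 2A = |[20·8 − 21·22] + [21·15 − (-3)·8] + [(-3)·22 − 20·15]| = 329, so the area is 329/2.
Summing gcd(|Δx|,|Δy|) over the edges gives the boundary count: gcd(1,14) + gcd(24,7) + gcd(23,7) = 1+1+1 = 3.
Scaling by 3 multiplies the area by 3² = 9 (so the new area is 2961/2) and multiplies the boundary lattice-point count by 3, giving 9.
By Pick's theorem, the interior count of the dilated polygon is 2961/2 − 9/2 + 1 = 1477.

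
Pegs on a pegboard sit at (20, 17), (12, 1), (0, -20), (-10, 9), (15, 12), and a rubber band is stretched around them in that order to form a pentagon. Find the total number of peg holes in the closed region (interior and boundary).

The shoelace formula gives twice the area as |[20·1 − 12·17] + [12·(-20) − 0·1] + [0·9 − (-10)·(-20)] + [(-10)·12 − 15·9] + [15·17 − 20·12]| = 864, so the area is 432.
Along each edge there are gcd(|Δx|,|Δy|)+1 lattice points, so counting each shared vertex once the boundary has gcd(8,16) + gcd(12,21) + gcd(10,29) + gcd(25,3) + gcd(5,5) = 8+3+1+1+5 = 18.
Pick's theorem gives I = A − B/2 + 1 = 432 − 18/2 + 1 = 424, so the closed region contains I + B = 424 + 18 = 442 lattice points.

442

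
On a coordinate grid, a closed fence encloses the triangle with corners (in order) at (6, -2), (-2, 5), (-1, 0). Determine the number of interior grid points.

16

By the shoelace formula, twice the signed area is |[6·5 − (-2)·(-2)] + [(-2)·0 − (-1)·5] + [(-1)·(-2) − 6·0]| = 33, so the area is 33/2.
Summing gcd(|Δx|,|Δy|) over the edges gives the boundary count: gcd(8,7) + gcd(1,5) + gcd(7,2) = 1+1+1 = 3.
By Pick's theorem A = I + B/2 − 1, so I = 33/2 − 3/2 + 1 = 16.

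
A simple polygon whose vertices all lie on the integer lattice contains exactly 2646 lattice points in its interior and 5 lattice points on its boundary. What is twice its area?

By Pick's theorem, A = I + B/2 − 1 = 2646 + 5/2 − 1 = 5295/2.
Hence 2A = 5295.

5295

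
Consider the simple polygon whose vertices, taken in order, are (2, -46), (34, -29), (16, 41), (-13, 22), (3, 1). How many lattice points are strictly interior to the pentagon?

2013

By the shoelace formula, twice the signed area is |[2·(-29) − 34·(-46)] + [34·41 − 16·(-29)] + [16·22 − (-13)·41] + [(-13)·1 − 3·22] + [3·(-46) − 2·1]| = 4030, so the area is 2015.
Along each edge there are gcd(|Δx|,|Δy|)+1 lattice points, so counting each shared vertex once the boundary has gcd(32,17) + gcd(18,70) + gcd(29,19) + gcd(16,21) + gcd(1,47) = 1+2+1+1+1 = 6.
Pick's theorem gives I = A − B/2 + 1 = 2015 − 6/2 + 1 = 2013.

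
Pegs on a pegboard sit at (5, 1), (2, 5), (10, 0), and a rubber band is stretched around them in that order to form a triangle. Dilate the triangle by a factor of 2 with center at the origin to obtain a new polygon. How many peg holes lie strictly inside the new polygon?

32

By the shoelace formula, twice the signed area is |[5·5 − 2·1] + [2·0 − 10·5] + [10·1 − 5·0]| = 17, so the area is 17/2.
The number of boundary lattice points is Σ gcd(|Δx|,|Δy|) = gcd(3,4) + gcd(8,5) + gcd(5,1) = 1+1+1 = 3.
Scaling by 2 multiplies the area by 2² = 4 (so the new area is 34) and multiplies the boundary lattice-point count by 2, giving 6.
By Pick's theorem, the interior count of the dilated polygon is 34 − 6/2 + 1 = 32.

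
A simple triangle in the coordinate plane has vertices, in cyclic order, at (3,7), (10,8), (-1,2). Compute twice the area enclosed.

31

Using the shoelace formula, 2A = |[3·8 − 10·7] + [10·2 − (-1)·8] + [(-1)·7 − 3·2]| = 31, so the area is 15.5.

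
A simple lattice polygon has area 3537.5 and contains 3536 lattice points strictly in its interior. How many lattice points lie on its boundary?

5

Pick's theorem gives A = I + B/2 − 1, so B = 2(A − I + 1) = 2(3537.5 − 3536 + 1) = 5.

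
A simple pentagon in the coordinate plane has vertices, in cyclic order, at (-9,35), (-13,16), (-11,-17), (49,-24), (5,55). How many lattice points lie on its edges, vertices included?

Summing gcd(|Δx|,|Δy|) over the edges gives the boundary count: gcd(4,19) + gcd(2,33) + gcd(60,7) + gcd(44,79) + gcd(14,20) = 1+1+1+1+2 = 6.

6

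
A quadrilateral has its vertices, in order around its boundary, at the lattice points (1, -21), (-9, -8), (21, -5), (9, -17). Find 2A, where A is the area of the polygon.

468

The shoelace formula gives twice the area as |[1·(-8) − (-9)·(-21)] + [(-9)·(-5) − 21·(-8)] + [21·(-17) − 9·(-5)] + [9·(-21) − 1·(-17)]| = 468, so the area is 234.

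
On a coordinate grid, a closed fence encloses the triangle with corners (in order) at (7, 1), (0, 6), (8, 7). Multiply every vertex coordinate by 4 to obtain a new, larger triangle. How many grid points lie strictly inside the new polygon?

The shoelace formula gives twice the area as |[7·6 − 0·1] + [0·7 − 8·6] + [8·1 − 7·7]| = 47, so the area is 47/2.
Along each edge there are gcd(|Δx|,|Δy|)+1 lattice points, so counting each shared vertex once the boundary has gcd(7,5) + gcd(8,1) + gcd(1,6) = 1+1+1 = 3.
Scaling by 4 multiplies the area by 4² = 16 (so the new area is 376) and multiplies the boundary lattice-point count by 4, giving 12.
By Pick's theorem, the interior count of the dilated polygon is 376 − 12/2 + 1 = 371.

371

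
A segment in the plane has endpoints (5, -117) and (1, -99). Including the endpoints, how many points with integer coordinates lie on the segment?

3

The number of lattice points on a segment between lattice points is gcd(|Δx|,|Δy|) + 1 = gcd(4,18) + 1 = 2 + 1 = 3.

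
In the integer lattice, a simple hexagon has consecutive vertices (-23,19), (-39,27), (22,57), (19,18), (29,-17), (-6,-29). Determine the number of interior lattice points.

2968

The shoelace formula gives twice the area as |((-23)·27 − (-39)·19) + ((-39)·57 − 22·27) + (22·18 − 19·57) + (19·(-17) − 29·18) + (29·(-29) − (-6)·(-17)) + ((-6)·19 − (-23)·(-29))| = 5953, so the area is 2976.5.
Along each edge there are gcd(|Δx|,|Δy|)+1 lattice points, so counting each shared vertex once the boundary has gcd(16,8) + gcd(61,30) + gcd(3,39) + gcd(10,35) + gcd(35,12) + gcd(17,48) = 8+1+3+5+1+1 = 19.
Pick's theorem gives I = A − B/2 + 1 = 2976.5 − 19/2 + 1 = 2968.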